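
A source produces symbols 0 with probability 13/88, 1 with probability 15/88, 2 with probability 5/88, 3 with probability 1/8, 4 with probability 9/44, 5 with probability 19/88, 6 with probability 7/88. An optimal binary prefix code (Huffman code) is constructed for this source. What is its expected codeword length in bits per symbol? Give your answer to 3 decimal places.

2.716 bits/symbol

Repeatedly combine the two least-probable nodes; the expected code length is the sum of the merged weights.
merge 5/88 + 7/88 → 3/22
merge 1/8 + 3/22 → 23/88
merge 13/88 + 15/88 → 7/22
merge 9/44 + 19/88 → 37/88
merge 23/88 + 7/22 → 51/88
merge 37/88 + 51/88 → 1
L = 3/22 + 23/88 + 7/22 + 37/88 + 51/88 + 1 = 239/88 ≈ 2.716 bits/symbol.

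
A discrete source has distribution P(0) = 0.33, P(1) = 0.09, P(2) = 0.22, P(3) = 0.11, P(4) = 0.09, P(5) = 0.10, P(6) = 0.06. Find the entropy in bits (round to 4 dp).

2.5597 bits

H = −Σ pᵢ log₂ pᵢ.
−0.33·log₂(0.33) = 0.5278
−0.09·log₂(0.09) = 0.3127
−0.22·log₂(0.22) = 0.4806
−0.11·log₂(0.11) = 0.3503
−0.09·log₂(0.09) = 0.3127
−0.10·log₂(0.10) = 0.3322
−0.06·log₂(0.06) = 0.2435
Sum ≈ 2.5597 → 2.5597 bits.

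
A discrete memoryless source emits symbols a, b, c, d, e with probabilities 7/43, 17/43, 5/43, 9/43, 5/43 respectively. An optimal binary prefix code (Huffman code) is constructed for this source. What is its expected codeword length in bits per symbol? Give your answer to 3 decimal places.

2.209 bits/symbol

Repeatedly combine the two least-probable nodes; the expected code length is the sum of the merged weights.
merge 5/43 + 5/43 → 10/43
merge 7/43 + 9/43 → 16/43
merge 10/43 + 16/43 → 26/43
merge 17/43 + 26/43 → 1
L = 10/43 + 16/43 + 26/43 + 1 = 95/43 ≈ 2.209 bits/symbol.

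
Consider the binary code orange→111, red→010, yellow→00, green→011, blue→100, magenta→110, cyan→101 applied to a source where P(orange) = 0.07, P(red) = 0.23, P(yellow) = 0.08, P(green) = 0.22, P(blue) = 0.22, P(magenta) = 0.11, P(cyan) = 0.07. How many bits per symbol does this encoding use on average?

2.92 bits/symbol

L̄ = Σ pᵢ·ℓᵢ = 0.07·3 + 0.23·3 + 0.08·2 + 0.22·3 + 0.22·3 + 0.11·3 + 0.07·3 = 2.92 bits/symbol.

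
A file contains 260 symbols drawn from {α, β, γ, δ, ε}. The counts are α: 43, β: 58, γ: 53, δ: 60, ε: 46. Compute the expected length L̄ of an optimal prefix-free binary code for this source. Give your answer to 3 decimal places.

2.342 bits/symbol

Probabilities are the counts divided by 260.
Repeatedly combine the two least-probable nodes; the expected code length is the sum of the merged weights.
merge 43/260 + 23/130 → 89/260
merge 53/260 + 29/130 → 111/260
merge 3/13 + 89/260 → 149/260
merge 111/260 + 149/260 → 1
L = 89/260 + 111/260 + 149/260 + 1 = 609/260 ≈ 2.342 bits/symbol.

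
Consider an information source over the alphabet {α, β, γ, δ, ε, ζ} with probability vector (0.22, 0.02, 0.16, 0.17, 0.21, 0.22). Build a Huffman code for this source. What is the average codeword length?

Repeatedly combine the two least-probable nodes; the expected code length is the sum of the merged weights.
merge 1/50 + 4/25 → 9/50
merge 17/100 + 9/50 → 7/20
merge 21/100 + 11/50 → 43/100
merge 11/50 + 7/20 → 57/100
merge 43/100 + 57/100 → 1
L = 9/50 + 7/20 + 43/100 + 57/100 + 1 = 253/100 = 2.53 bits/symbol.

2.53 bits/symbol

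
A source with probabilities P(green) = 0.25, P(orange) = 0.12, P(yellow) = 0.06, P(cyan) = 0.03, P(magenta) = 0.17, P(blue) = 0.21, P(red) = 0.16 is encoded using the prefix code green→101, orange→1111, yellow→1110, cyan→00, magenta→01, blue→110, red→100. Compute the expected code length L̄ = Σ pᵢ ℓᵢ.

2.98 bits/symbol

L̄ = Σ pᵢ·ℓᵢ = 0.25·3 + 0.12·4 + 0.06·4 + 0.03·2 + 0.17·2 + 0.21·3 + 0.16·3 = 2.98 bits/symbol.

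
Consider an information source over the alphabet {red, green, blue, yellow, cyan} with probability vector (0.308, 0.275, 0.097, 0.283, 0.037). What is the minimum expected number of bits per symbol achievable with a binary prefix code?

Repeatedly combine the two least-probable nodes; the expected code length is the sum of the merged weights.
merge 37/1000 + 97/1000 → 67/500
merge 67/500 + 11/40 → 409/1000
merge 283/1000 + 77/250 → 591/1000
merge 409/1000 + 591/1000 → 1
L = 67/500 + 409/1000 + 591/1000 + 1 = 1067/500 = 2.134 bits/symbol.

2.134 bits/symbol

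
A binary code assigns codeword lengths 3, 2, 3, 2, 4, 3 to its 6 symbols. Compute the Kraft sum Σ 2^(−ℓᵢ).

With common denominator 2^4 = 16: Σ 2^(−ℓᵢ) = 2/16 + 4/16 + 2/16 + 4/16 + 1/16 + 2/16 = 15/16 = 0.9375.

0.9375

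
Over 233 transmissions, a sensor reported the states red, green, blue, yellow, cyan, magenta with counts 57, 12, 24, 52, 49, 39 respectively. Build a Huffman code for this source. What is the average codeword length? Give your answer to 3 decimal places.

2.476 bits/symbol

Probabilities are the counts divided by 233.
Repeatedly combine the two least-probable nodes; the expected code length is the sum of the merged weights.
merge 12/233 + 24/233 → 36/233
merge 36/233 + 39/233 → 75/233
merge 49/233 + 52/233 → 101/233
merge 57/233 + 75/233 → 132/233
merge 101/233 + 132/233 → 1
L = 36/233 + 75/233 + 101/233 + 132/233 + 1 = 577/233 ≈ 2.476 bits/symbol.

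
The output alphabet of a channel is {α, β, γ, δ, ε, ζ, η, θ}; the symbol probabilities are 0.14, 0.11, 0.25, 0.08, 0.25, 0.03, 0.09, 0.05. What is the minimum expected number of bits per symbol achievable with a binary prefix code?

Repeatedly combine the two least-probable nodes; the expected code length is the sum of the merged weights.
merge 3/100 + 1/20 → 2/25
merge 2/25 + 2/25 → 4/25
merge 9/100 + 11/100 → 1/5
merge 7/50 + 4/25 → 3/10
merge 1/5 + 1/4 → 9/20
merge 1/4 + 3/10 → 11/20
merge 9/20 + 11/20 → 1
L = 2/25 + 4/25 + 1/5 + 3/10 + 9/20 + 11/20 + 1 = 137/50 = 2.74 bits/symbol.

2.74 bits/symbol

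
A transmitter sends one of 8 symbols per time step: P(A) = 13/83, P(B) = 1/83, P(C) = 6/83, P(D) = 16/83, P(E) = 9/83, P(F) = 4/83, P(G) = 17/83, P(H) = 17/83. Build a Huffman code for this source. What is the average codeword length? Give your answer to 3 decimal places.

Repeatedly combine the two least-probable nodes; the expected code length is the sum of the merged weights.
merge 1/83 + 4/83 → 5/83
merge 5/83 + 6/83 → 11/83
merge 9/83 + 11/83 → 20/83
merge 13/83 + 16/83 → 29/83
merge 17/83 + 17/83 → 34/83
merge 20/83 + 29/83 → 49/83
merge 34/83 + 49/83 → 1
L = 5/83 + 11/83 + 20/83 + 29/83 + 34/83 + 49/83 + 1 = 231/83 ≈ 2.783 bits/symbol.

2.783 bits/symbol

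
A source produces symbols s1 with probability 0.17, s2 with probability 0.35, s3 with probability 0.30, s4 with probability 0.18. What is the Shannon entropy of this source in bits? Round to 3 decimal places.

H = −Σ pᵢ log₂ pᵢ.
−0.17·log₂(0.17) = 0.4346
−0.35·log₂(0.35) = 0.5301
−0.30·log₂(0.30) = 0.5211
−0.18·log₂(0.18) = 0.4453
Sum ≈ 1.9311 → 1.931 bits.

1.931 bits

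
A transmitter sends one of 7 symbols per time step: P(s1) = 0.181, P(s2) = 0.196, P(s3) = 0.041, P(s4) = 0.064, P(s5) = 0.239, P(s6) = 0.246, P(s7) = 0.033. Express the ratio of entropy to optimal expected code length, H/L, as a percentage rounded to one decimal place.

Entropy H = −Σ p log₂ p ≈ 2.5035 bits.
Huffman merges: 33/1000+41/1000→37/500; 8/125+37/500→69/500; 69/500+181/1000→319/1000; 49/250+239/1000→87/200; 123/500+319/1000→113/200; 87/200+113/200→1. L = 2531/1000 ≈ 2.5310.
Efficiency = H/L = 2.5035/2.5310 = 98.9%.

98.9%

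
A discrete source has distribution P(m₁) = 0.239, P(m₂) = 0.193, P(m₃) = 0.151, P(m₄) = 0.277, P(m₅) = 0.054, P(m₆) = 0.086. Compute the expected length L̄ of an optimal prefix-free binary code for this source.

Repeatedly combine the two least-probable nodes; the expected code length is the sum of the merged weights.
merge 27/500 + 43/500 → 7/50
merge 7/50 + 151/1000 → 291/1000
merge 193/1000 + 239/1000 → 54/125
merge 277/1000 + 291/1000 → 71/125
merge 54/125 + 71/125 → 1
L = 7/50 + 291/1000 + 54/125 + 71/125 + 1 = 2431/1000 = 2.431 bits/symbol.

2.431 bits/symbol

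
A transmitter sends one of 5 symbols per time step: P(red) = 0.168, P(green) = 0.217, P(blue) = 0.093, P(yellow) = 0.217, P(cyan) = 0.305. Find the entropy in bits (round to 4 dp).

H = −Σ pᵢ log₂ pᵢ.
−0.168·log₂(0.168) = 0.4323
−0.217·log₂(0.217) = 0.4783
−0.093·log₂(0.093) = 0.3187
−0.217·log₂(0.217) = 0.4783
−0.305·log₂(0.305) = 0.5225
Sum ≈ 2.2302 → 2.2302 bits.

2.2302 bits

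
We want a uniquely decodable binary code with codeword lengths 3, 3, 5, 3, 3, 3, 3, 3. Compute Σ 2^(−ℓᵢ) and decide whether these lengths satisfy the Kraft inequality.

With common denominator 2^5 = 32: Σ 2^(−ℓᵢ) = 4/32 + 4/32 + 1/32 + 4/32 + 4/32 + 4/32 + 4/32 + 4/32 = 29/32 = 0.90625.
Kraft's inequality requires Σ ≤ 1; here Σ = 0.90625 ≤ 1, so such a prefix code exists.

0.90625; yes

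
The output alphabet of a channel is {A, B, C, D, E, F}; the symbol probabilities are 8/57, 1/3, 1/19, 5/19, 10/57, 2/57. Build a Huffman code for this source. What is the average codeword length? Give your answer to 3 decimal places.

2.316 bits/symbol

Repeatedly combine the two least-probable nodes; the expected code length is the sum of the merged weights.
merge 2/57 + 1/19 → 5/57
merge 5/57 + 8/57 → 13/57
merge 10/57 + 13/57 → 23/57
merge 5/19 + 1/3 → 34/57
merge 23/57 + 34/57 → 1
L = 5/57 + 13/57 + 23/57 + 34/57 + 1 = 44/19 ≈ 2.316 bits/symbol.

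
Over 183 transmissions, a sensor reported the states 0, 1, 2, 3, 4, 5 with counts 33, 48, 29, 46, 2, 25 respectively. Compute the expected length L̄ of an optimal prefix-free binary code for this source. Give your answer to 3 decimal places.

2.454 bits/symbol

Probabilities are the counts divided by 183.
Repeatedly combine the two least-probable nodes; the expected code length is the sum of the merged weights.
merge 2/183 + 25/183 → 9/61
merge 9/61 + 29/183 → 56/183
merge 11/61 + 46/183 → 79/183
merge 16/61 + 56/183 → 104/183
merge 79/183 + 104/183 → 1
L = 9/61 + 56/183 + 79/183 + 104/183 + 1 = 449/183 ≈ 2.454 bits/symbol.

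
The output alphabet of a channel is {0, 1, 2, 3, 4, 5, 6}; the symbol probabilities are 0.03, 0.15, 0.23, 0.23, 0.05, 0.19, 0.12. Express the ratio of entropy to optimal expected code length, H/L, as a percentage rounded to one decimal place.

Entropy H = −Σ p log₂ p ≈ 2.5760 bits.
Huffman merges: 3/100+1/20→2/25; 2/25+3/25→1/5; 3/20+19/100→17/50; 1/5+23/100→43/100; 23/100+17/50→57/100; 43/100+57/100→1. L = 131/50 ≈ 2.6200.
Efficiency = H/L = 2.5760/2.6200 = 98.3%.

98.3%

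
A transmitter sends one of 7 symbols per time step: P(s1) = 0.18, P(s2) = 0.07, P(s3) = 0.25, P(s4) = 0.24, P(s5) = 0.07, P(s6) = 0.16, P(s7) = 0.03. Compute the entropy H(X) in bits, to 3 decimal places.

2.551 bits

H = −Σ pᵢ log₂ pᵢ.
−0.18·log₂(0.18) = 0.4453
−0.07·log₂(0.07) = 0.2686
−0.25·log₂(0.25) = 0.5000
−0.24·log₂(0.24) = 0.4941
−0.07·log₂(0.07) = 0.2686
−0.16·log₂(0.16) = 0.4230
−0.03·log₂(0.03) = 0.1518
Sum ≈ 2.5513 → 2.551 bits.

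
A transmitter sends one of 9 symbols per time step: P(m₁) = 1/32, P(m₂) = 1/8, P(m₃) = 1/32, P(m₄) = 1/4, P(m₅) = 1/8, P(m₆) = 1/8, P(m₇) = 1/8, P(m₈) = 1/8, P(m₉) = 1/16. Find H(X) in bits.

2.9375 bits

Each probability is a power of 1/2, so log₂(1/p) is an integer.
H = Σ p·log₂(1/p) = 1/32·5 + 1/8·3 + 1/32·5 + 1/4·2 + 1/8·3 + 1/8·3 + 1/8·3 + 1/8·3 + 1/16·4 = 2.9375 bits.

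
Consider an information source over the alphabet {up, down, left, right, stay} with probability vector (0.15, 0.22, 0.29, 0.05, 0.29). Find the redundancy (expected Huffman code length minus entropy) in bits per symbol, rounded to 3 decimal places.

0.057 bits

Entropy H = −Σ p log₂ p ≈ 2.1430 bits.
Huffman merges: 1/20+3/20→1/5; 1/5+11/50→21/50; 29/100+29/100→29/50; 21/50+29/50→1. L = 11/5 ≈ 2.2000.
L − H = 2.2000 − 2.1430 = 0.057 bits.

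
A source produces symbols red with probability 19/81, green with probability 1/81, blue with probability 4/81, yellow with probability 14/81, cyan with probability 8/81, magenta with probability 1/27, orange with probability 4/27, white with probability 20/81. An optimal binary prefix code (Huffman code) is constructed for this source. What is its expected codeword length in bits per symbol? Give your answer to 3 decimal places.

2.667 bits/symbol

Repeatedly combine the two least-probable nodes; the expected code length is the sum of the merged weights.
merge 1/81 + 1/27 → 4/81
merge 4/81 + 4/81 → 8/81
merge 8/81 + 8/81 → 16/81
merge 4/27 + 14/81 → 26/81
merge 16/81 + 19/81 → 35/81
merge 20/81 + 26/81 → 46/81
merge 35/81 + 46/81 → 1
L = 4/81 + 8/81 + 16/81 + 26/81 + 35/81 + 46/81 + 1 = 8/3 ≈ 2.667 bits/symbol.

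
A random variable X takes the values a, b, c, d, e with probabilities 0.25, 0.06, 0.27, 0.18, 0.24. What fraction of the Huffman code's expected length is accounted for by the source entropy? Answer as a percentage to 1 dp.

Entropy H = −Σ p log₂ p ≈ 2.1930 bits.
Huffman merges: 3/50+9/50→6/25; 6/25+6/25→12/25; 1/4+27/100→13/25; 12/25+13/25→1. L = 56/25 ≈ 2.2400.
Efficiency = H/L = 2.1930/2.2400 = 97.9%.

97.9%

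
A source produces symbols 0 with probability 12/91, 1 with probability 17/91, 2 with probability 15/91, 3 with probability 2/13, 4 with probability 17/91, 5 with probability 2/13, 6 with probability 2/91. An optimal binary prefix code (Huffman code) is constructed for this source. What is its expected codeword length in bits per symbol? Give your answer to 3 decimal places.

2.780 bits/symbol

Repeatedly combine the two least-probable nodes; the expected code length is the sum of the merged weights.
merge 2/91 + 12/91 → 2/13
merge 2/13 + 2/13 → 4/13
merge 2/13 + 15/91 → 29/91
merge 17/91 + 17/91 → 34/91
merge 4/13 + 29/91 → 57/91
merge 34/91 + 57/91 → 1
L = 2/13 + 4/13 + 29/91 + 34/91 + 57/91 + 1 = 253/91 ≈ 2.780 bits/symbol.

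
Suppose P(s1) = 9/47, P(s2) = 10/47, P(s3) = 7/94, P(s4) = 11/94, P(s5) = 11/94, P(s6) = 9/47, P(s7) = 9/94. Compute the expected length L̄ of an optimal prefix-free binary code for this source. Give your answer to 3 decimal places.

2.766 bits/symbol

Repeatedly combine the two least-probable nodes; the expected code length is the sum of the merged weights.
merge 7/94 + 9/94 → 8/47
merge 11/94 + 11/94 → 11/47
merge 8/47 + 9/47 → 17/47
merge 9/47 + 10/47 → 19/47
merge 11/47 + 17/47 → 28/47
merge 19/47 + 28/47 → 1
L = 8/47 + 11/47 + 17/47 + 19/47 + 28/47 + 1 = 130/47 ≈ 2.766 bits/symbol.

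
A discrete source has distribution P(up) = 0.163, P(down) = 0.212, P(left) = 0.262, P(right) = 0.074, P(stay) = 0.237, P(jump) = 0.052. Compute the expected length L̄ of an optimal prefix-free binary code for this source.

Repeatedly combine the two least-probable nodes; the expected code length is the sum of the merged weights.
merge 13/250 + 37/500 → 63/500
merge 63/500 + 163/1000 → 289/1000
merge 53/250 + 237/1000 → 449/1000
merge 131/500 + 289/1000 → 551/1000
merge 449/1000 + 551/1000 → 1
L = 63/500 + 289/1000 + 449/1000 + 551/1000 + 1 = 483/200 = 2.415 bits/symbol.

2.415 bits/symbol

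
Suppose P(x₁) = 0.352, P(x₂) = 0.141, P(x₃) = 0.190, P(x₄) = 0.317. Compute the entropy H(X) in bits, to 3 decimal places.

1.909 bits

H = −Σ pᵢ log₂ pᵢ.
−0.352·log₂(0.352) = 0.5302
−0.141·log₂(0.141) = 0.3985
−0.190·log₂(0.190) = 0.4552
−0.317·log₂(0.317) = 0.5254
Sum ≈ 1.9094 → 1.909 bits.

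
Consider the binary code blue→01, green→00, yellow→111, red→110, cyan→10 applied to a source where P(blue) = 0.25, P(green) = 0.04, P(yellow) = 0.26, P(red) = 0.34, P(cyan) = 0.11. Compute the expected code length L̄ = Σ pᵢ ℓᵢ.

2.6 bits/symbol

L̄ = Σ pᵢ·ℓᵢ = 0.25·2 + 0.04·2 + 0.26·3 + 0.34·3 + 0.11·2 = 2.6 bits/symbol.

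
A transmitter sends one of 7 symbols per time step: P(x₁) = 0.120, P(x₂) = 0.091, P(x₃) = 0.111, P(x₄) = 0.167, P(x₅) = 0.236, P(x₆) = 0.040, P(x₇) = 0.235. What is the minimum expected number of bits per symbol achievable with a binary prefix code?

2.66 bits/symbol

Repeatedly combine the two least-probable nodes; the expected code length is the sum of the merged weights.
merge 1/25 + 91/1000 → 131/1000
merge 111/1000 + 3/25 → 231/1000
merge 131/1000 + 167/1000 → 149/500
merge 231/1000 + 47/200 → 233/500
merge 59/250 + 149/500 → 267/500
merge 233/500 + 267/500 → 1
L = 131/1000 + 231/1000 + 149/500 + 233/500 + 267/500 + 1 = 133/50 = 2.66 bits/symbol.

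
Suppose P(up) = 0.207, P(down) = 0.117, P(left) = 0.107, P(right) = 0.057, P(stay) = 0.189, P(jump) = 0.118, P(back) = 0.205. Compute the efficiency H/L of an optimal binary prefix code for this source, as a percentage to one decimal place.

Entropy H = −Σ p log₂ p ≈ 2.6999 bits.
Huffman merges: 57/1000+107/1000→41/250; 117/1000+59/500→47/200; 41/250+189/1000→353/1000; 41/200+207/1000→103/250; 47/200+353/1000→147/250; 103/250+147/250→1. L = 344/125 ≈ 2.7520.
Efficiency = H/L = 2.6999/2.7520 = 98.1%.

98.1%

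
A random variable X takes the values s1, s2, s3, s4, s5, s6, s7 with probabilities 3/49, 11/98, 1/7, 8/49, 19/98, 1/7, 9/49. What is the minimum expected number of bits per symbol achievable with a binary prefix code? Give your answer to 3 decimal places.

Repeatedly combine the two least-probable nodes; the expected code length is the sum of the merged weights.
merge 3/49 + 11/98 → 17/98
merge 1/7 + 1/7 → 2/7
merge 8/49 + 17/98 → 33/98
merge 9/49 + 19/98 → 37/98
merge 2/7 + 33/98 → 61/98
merge 37/98 + 61/98 → 1
L = 17/98 + 2/7 + 33/98 + 37/98 + 61/98 + 1 = 137/49 ≈ 2.796 bits/symbol.

2.796 bits/symbol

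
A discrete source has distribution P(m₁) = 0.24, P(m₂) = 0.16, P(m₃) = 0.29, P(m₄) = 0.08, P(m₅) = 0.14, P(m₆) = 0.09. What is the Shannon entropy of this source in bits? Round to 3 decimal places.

H = −Σ pᵢ log₂ pᵢ.
−0.24·log₂(0.24) = 0.4941
−0.16·log₂(0.16) = 0.4230
−0.29·log₂(0.29) = 0.5179
−0.08·log₂(0.08) = 0.2915
−0.14·log₂(0.14) = 0.3971
−0.09·log₂(0.09) = 0.3127
Sum ≈ 2.4363 → 2.436 bits.

2.436 bits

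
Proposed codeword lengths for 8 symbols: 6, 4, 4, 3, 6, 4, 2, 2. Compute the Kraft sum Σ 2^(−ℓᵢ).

With common denominator 2^6 = 64: Σ 2^(−ℓᵢ) = 1/64 + 4/64 + 4/64 + 8/64 + 1/64 + 4/64 + 16/64 + 16/64 = 54/64 = 0.84375.

0.84375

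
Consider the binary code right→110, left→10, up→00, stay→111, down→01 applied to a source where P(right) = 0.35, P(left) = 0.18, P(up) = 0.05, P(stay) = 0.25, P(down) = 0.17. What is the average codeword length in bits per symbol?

L̄ = Σ pᵢ·ℓᵢ = 0.35·3 + 0.18·2 + 0.05·2 + 0.25·3 + 0.17·2 = 2.6 bits/symbol.

2.6 bits/symbol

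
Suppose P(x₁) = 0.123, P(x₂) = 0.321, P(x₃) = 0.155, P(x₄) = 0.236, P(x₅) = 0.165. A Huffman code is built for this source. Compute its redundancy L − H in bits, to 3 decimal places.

Entropy H = −Σ p log₂ p ≈ 2.2355 bits.
Huffman merges: 123/1000+31/200→139/500; 33/200+59/250→401/1000; 139/500+321/1000→599/1000; 401/1000+599/1000→1. L = 1139/500 ≈ 2.2780.
L − H = 2.2780 − 2.2355 = 0.042 bits.

0.042 bits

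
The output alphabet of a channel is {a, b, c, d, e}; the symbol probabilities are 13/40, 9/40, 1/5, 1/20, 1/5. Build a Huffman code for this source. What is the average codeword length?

2.25 bits/symbol

Repeatedly combine the two least-probable nodes; the expected code length is the sum of the merged weights.
merge 1/20 + 1/5 → 1/4
merge 1/5 + 9/40 → 17/40
merge 1/4 + 13/40 → 23/40
merge 17/40 + 23/40 → 1
L = 1/4 + 17/40 + 23/40 + 1 = 9/4 = 2.25 bits/symbol.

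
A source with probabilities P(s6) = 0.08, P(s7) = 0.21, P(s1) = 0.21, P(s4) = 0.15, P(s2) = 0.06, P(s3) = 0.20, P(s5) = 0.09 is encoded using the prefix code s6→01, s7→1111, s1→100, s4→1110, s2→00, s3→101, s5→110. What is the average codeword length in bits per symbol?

3.22 bits/symbol

L̄ = Σ pᵢ·ℓᵢ = 0.08·2 + 0.21·4 + 0.21·3 + 0.15·4 + 0.06·2 + 0.20·3 + 0.09·3 = 3.22 bits/symbol.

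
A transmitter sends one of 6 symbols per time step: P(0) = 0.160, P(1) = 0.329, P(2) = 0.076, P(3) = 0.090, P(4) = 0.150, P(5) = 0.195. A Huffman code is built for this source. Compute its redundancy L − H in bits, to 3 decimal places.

0.060 bits

Entropy H = −Σ p log₂ p ≈ 2.4163 bits.
Huffman merges: 19/250+9/100→83/500; 3/20+4/25→31/100; 83/500+39/200→361/1000; 31/100+329/1000→639/1000; 361/1000+639/1000→1. L = 619/250 ≈ 2.4760.
L − H = 2.4760 − 2.4163 = 0.060 bits.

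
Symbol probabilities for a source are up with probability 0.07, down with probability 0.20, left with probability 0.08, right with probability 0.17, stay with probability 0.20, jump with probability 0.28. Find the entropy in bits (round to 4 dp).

2.4376 bits

H = −Σ pᵢ log₂ pᵢ.
−0.07·log₂(0.07) = 0.2686
−0.20·log₂(0.20) = 0.4644
−0.08·log₂(0.08) = 0.2915
−0.17·log₂(0.17) = 0.4346
−0.20·log₂(0.20) = 0.4644
−0.28·log₂(0.28) = 0.5142
Sum ≈ 2.4376 → 2.4376 bits.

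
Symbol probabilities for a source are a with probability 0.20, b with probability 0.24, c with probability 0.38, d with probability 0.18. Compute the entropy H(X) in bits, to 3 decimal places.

1.934 bits

H = −Σ pᵢ log₂ pᵢ.
−0.20·log₂(0.20) = 0.4644
−0.24·log₂(0.24) = 0.4941
−0.38·log₂(0.38) = 0.5305
−0.18·log₂(0.18) = 0.4453
Sum ≈ 1.9343 → 1.934 bits.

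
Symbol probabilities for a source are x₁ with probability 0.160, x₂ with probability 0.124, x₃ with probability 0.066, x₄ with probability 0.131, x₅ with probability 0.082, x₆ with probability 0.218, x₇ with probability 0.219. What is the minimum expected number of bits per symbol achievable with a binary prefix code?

Repeatedly combine the two least-probable nodes; the expected code length is the sum of the merged weights.
merge 33/500 + 41/500 → 37/250
merge 31/250 + 131/1000 → 51/200
merge 37/250 + 4/25 → 77/250
merge 109/500 + 219/1000 → 437/1000
merge 51/200 + 77/250 → 563/1000
merge 437/1000 + 563/1000 → 1
L = 37/250 + 51/200 + 77/250 + 437/1000 + 563/1000 + 1 = 2711/1000 = 2.711 bits/symbol.

2.711 bits/symbol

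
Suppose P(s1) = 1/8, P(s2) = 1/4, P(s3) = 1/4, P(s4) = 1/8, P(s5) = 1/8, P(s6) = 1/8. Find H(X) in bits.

2.5 bits

Each probability is a power of 1/2, so log₂(1/p) is an integer.
H = Σ p·log₂(1/p) = 1/8·3 + 1/4·2 + 1/4·2 + 1/8·3 + 1/8·3 + 1/8·3 = 2.5 bits.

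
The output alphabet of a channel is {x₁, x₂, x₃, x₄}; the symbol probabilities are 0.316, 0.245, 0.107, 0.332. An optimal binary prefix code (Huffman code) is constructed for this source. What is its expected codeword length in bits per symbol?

Repeatedly combine the two least-probable nodes; the expected code length is the sum of the merged weights.
merge 107/1000 + 49/200 → 44/125
merge 79/250 + 83/250 → 81/125
merge 44/125 + 81/125 → 1
L = 44/125 + 81/125 + 1 = 2 bits/symbol.

2 bits/symbol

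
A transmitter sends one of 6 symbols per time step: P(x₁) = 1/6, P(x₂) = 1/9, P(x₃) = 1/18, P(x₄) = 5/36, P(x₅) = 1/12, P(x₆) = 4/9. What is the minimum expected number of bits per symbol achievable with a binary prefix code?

2.25 bits/symbol

Repeatedly combine the two least-probable nodes; the expected code length is the sum of the merged weights.
merge 1/18 + 1/12 → 5/36
merge 1/9 + 5/36 → 1/4
merge 5/36 + 1/6 → 11/36
merge 1/4 + 11/36 → 5/9
merge 4/9 + 5/9 → 1
L = 5/36 + 1/4 + 11/36 + 5/9 + 1 = 9/4 = 2.25 bits/symbol.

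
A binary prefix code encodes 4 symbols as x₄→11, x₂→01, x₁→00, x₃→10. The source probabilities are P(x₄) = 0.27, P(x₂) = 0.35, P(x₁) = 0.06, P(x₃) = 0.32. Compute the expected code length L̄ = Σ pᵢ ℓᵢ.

L̄ = Σ pᵢ·ℓᵢ = 0.27·2 + 0.35·2 + 0.06·2 + 0.32·2 = 2 bits/symbol.

2 bits/symbol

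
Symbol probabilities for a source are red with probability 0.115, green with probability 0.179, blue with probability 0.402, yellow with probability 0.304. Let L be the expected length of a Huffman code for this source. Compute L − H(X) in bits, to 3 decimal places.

Entropy H = −Σ p log₂ p ≈ 1.8539 bits.
Huffman merges: 23/200+179/1000→147/500; 147/500+38/125→299/500; 201/500+299/500→1. L = 473/250 ≈ 1.8920.
L − H = 1.8920 − 1.8539 = 0.038 bits.

0.038 bits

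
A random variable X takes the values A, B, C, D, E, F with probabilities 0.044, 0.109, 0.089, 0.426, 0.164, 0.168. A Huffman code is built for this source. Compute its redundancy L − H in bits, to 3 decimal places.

0.039 bits

Entropy H = −Σ p log₂ p ≈ 2.2420 bits.
Huffman merges: 11/250+89/1000→133/1000; 109/1000+133/1000→121/500; 41/250+21/125→83/250; 121/500+83/250→287/500; 213/500+287/500→1. L = 2281/1000 ≈ 2.2810.
L − H = 2.2810 − 2.2420 = 0.039 bits.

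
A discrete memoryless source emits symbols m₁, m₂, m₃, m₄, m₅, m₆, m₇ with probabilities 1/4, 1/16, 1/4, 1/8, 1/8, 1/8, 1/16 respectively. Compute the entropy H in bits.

2.625 bits

Each probability is a power of 1/2, so log₂(1/p) is an integer.
H = Σ p·log₂(1/p) = 1/4·2 + 1/16·4 + 1/4·2 + 1/8·3 + 1/8·3 + 1/8·3 + 1/16·4 = 2.625 bits.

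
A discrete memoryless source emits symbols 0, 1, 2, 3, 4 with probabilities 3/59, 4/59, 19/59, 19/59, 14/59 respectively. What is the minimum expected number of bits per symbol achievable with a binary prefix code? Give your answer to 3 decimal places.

2.119 bits/symbol

Repeatedly combine the two least-probable nodes; the expected code length is the sum of the merged weights.
merge 3/59 + 4/59 → 7/59
merge 7/59 + 14/59 → 21/59
merge 19/59 + 19/59 → 38/59
merge 21/59 + 38/59 → 1
L = 7/59 + 21/59 + 38/59 + 1 = 125/59 ≈ 2.119 bits/symbol.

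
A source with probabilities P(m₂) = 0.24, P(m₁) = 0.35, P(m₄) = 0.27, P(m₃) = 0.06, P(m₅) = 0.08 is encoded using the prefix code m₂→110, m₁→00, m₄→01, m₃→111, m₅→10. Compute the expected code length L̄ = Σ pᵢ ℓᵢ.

2.3 bits/symbol

L̄ = Σ pᵢ·ℓᵢ = 0.24·3 + 0.35·2 + 0.27·2 + 0.06·3 + 0.08·2 = 2.3 bits/symbol.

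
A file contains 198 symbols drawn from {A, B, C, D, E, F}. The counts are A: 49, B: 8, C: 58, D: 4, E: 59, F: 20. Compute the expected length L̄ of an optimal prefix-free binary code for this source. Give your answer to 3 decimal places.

Probabilities are the counts divided by 198.
Repeatedly combine the two least-probable nodes; the expected code length is the sum of the merged weights.
merge 2/99 + 4/99 → 2/33
merge 2/33 + 10/99 → 16/99
merge 16/99 + 49/198 → 9/22
merge 29/99 + 59/198 → 13/22
merge 9/22 + 13/22 → 1
L = 2/33 + 16/99 + 9/22 + 13/22 + 1 = 20/9 ≈ 2.222 bits/symbol.

2.222 bits/symbol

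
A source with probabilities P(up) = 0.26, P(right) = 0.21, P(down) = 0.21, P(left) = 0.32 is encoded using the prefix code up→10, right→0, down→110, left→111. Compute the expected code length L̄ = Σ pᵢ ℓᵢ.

2.32 bits/symbol

L̄ = Σ pᵢ·ℓᵢ = 0.26·2 + 0.21·1 + 0.21·3 + 0.32·3 = 2.32 bits/symbol.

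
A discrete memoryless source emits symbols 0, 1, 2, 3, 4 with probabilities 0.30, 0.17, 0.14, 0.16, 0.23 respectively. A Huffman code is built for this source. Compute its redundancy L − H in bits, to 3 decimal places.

Entropy H = −Σ p log₂ p ≈ 2.2635 bits.
Huffman merges: 7/50+4/25→3/10; 17/100+23/100→2/5; 3/10+3/10→3/5; 2/5+3/5→1. L = 23/10 ≈ 2.3000.
L − H = 2.3000 − 2.2635 = 0.037 bits.

0.037 bits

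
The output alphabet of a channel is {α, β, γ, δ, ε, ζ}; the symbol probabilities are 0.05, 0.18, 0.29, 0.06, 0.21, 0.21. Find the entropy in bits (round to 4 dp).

2.3685 bits

H = −Σ pᵢ log₂ pᵢ.
−0.05·log₂(0.05) = 0.2161
−0.18·log₂(0.18) = 0.4453
−0.29·log₂(0.29) = 0.5179
−0.06·log₂(0.06) = 0.2435
−0.21·log₂(0.21) = 0.4728
−0.21·log₂(0.21) = 0.4728
Sum ≈ 2.3685 → 2.3685 bits.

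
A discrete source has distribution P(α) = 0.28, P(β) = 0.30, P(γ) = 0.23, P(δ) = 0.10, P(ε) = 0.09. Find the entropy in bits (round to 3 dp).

2.168 bits

H = −Σ pᵢ log₂ pᵢ.
−0.28·log₂(0.28) = 0.5142
−0.30·log₂(0.30) = 0.5211
−0.23·log₂(0.23) = 0.4877
−0.10·log₂(0.10) = 0.3322
−0.09·log₂(0.09) = 0.3127
Sum ≈ 2.1678 → 2.168 bits.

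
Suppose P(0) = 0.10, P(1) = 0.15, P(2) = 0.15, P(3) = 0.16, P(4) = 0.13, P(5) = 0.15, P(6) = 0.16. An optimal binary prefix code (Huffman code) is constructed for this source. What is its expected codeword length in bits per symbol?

Repeatedly combine the two least-probable nodes; the expected code length is the sum of the merged weights.
merge 1/10 + 13/100 → 23/100
merge 3/20 + 3/20 → 3/10
merge 3/20 + 4/25 → 31/100
merge 4/25 + 23/100 → 39/100
merge 3/10 + 31/100 → 61/100
merge 39/100 + 61/100 → 1
L = 23/100 + 3/10 + 31/100 + 39/100 + 61/100 + 1 = 71/25 = 2.84 bits/symbol.

2.84 bits/symbol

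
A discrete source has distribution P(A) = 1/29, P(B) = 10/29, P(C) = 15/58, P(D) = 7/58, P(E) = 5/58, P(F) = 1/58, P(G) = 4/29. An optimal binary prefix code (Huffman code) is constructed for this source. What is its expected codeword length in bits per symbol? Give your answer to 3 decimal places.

2.448 bits/symbol

Repeatedly combine the two least-probable nodes; the expected code length is the sum of the merged weights.
merge 1/58 + 1/29 → 3/58
merge 3/58 + 5/58 → 4/29
merge 7/58 + 4/29 → 15/58
merge 4/29 + 15/58 → 23/58
merge 15/58 + 10/29 → 35/58
merge 23/58 + 35/58 → 1
L = 3/58 + 4/29 + 15/58 + 23/58 + 35/58 + 1 = 71/29 ≈ 2.448 bits/symbol.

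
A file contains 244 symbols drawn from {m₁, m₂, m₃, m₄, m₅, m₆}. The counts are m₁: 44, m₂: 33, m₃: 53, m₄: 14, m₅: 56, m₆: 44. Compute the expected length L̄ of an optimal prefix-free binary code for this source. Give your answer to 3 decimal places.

Probabilities are the counts divided by 244.
Repeatedly combine the two least-probable nodes; the expected code length is the sum of the merged weights.
merge 7/122 + 33/244 → 47/244
merge 11/61 + 11/61 → 22/61
merge 47/244 + 53/244 → 25/61
merge 14/61 + 22/61 → 36/61
merge 25/61 + 36/61 → 1
L = 47/244 + 22/61 + 25/61 + 36/61 + 1 = 623/244 ≈ 2.553 bits/symbol.

2.553 bits/symbol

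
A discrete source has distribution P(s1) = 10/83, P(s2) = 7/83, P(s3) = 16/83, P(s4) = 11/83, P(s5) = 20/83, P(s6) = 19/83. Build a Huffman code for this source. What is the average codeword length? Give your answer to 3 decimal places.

2.530 bits/symbol

Repeatedly combine the two least-probable nodes; the expected code length is the sum of the merged weights.
merge 7/83 + 10/83 → 17/83
merge 11/83 + 16/83 → 27/83
merge 17/83 + 19/83 → 36/83
merge 20/83 + 27/83 → 47/83
merge 36/83 + 47/83 → 1
L = 17/83 + 27/83 + 36/83 + 47/83 + 1 = 210/83 ≈ 2.530 bits/symbol.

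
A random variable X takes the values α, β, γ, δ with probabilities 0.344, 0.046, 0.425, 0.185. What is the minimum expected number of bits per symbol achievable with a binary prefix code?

Repeatedly combine the two least-probable nodes; the expected code length is the sum of the merged weights.
merge 23/500 + 37/200 → 231/1000
merge 231/1000 + 43/125 → 23/40
merge 17/40 + 23/40 → 1
L = 231/1000 + 23/40 + 1 = 903/500 = 1.806 bits/symbol.

1.806 bits/symbol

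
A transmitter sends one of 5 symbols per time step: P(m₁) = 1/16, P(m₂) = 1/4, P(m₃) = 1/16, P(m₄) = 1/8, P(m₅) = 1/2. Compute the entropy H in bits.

1.875 bits

Each probability is a power of 1/2, so log₂(1/p) is an integer.
H = Σ p·log₂(1/p) = 1/16·4 + 1/4·2 + 1/16·4 + 1/8·3 + 1/2·1 = 1.875 bits.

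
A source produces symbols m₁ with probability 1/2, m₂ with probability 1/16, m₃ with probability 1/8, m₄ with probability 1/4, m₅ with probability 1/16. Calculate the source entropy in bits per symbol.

Each probability is a power of 1/2, so log₂(1/p) is an integer.
H = Σ p·log₂(1/p) = 1/2·1 + 1/16·4 + 1/8·3 + 1/4·2 + 1/16·4 = 1.875 bits.

1.875 bits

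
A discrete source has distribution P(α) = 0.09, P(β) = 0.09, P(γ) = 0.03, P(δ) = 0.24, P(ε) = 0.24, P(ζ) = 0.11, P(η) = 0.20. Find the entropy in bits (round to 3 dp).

2.580 bits

H = −Σ pᵢ log₂ pᵢ.
−0.09·log₂(0.09) = 0.3127
−0.09·log₂(0.09) = 0.3127
−0.03·log₂(0.03) = 0.1518
−0.24·log₂(0.24) = 0.4941
−0.24·log₂(0.24) = 0.4941
−0.11·log₂(0.11) = 0.3503
−0.20·log₂(0.20) = 0.4644
Sum ≈ 2.5800 → 2.580 bits.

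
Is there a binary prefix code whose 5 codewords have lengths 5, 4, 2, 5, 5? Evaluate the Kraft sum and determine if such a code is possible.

0.40625; yes

With common denominator 2^5 = 32: Σ 2^(−ℓᵢ) = 1/32 + 2/32 + 8/32 + 1/32 + 1/32 = 13/32 = 0.40625.
Kraft's inequality requires Σ ≤ 1; here Σ = 0.40625 ≤ 1, so such a prefix code exists.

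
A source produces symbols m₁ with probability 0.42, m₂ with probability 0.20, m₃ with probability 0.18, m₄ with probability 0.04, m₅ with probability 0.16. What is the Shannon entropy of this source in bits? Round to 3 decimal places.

2.044 bits

H = −Σ pᵢ log₂ pᵢ.
−0.42·log₂(0.42) = 0.5256
−0.20·log₂(0.20) = 0.4644
−0.18·log₂(0.18) = 0.4453
−0.04·log₂(0.04) = 0.1858
−0.16·log₂(0.16) = 0.4230
Sum ≈ 2.0441 → 2.044 bits.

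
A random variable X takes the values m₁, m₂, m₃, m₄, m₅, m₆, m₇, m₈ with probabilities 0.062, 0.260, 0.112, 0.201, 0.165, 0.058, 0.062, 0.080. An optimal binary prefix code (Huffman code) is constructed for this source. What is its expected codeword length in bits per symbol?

2.801 bits/symbol

Repeatedly combine the two least-probable nodes; the expected code length is the sum of the merged weights.
merge 29/500 + 31/500 → 3/25
merge 31/500 + 2/25 → 71/500
merge 14/125 + 3/25 → 29/125
merge 71/500 + 33/200 → 307/1000
merge 201/1000 + 29/125 → 433/1000
merge 13/50 + 307/1000 → 567/1000
merge 433/1000 + 567/1000 → 1
L = 3/25 + 71/500 + 29/125 + 307/1000 + 433/1000 + 567/1000 + 1 = 2801/1000 = 2.801 bits/symbol.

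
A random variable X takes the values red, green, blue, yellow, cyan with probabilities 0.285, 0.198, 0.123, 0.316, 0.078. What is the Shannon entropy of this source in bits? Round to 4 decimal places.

H = −Σ pᵢ log₂ pᵢ.
−0.285·log₂(0.285) = 0.5161
−0.198·log₂(0.198) = 0.4626
−0.123·log₂(0.123) = 0.3719
−0.316·log₂(0.316) = 0.5252
−0.078·log₂(0.078) = 0.2871
Sum ≈ 2.1629 → 2.1629 bits.

2.1629 bits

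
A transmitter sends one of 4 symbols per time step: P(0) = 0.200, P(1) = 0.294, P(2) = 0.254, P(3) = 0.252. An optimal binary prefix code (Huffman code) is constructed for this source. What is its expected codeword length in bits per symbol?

Repeatedly combine the two least-probable nodes; the expected code length is the sum of the merged weights.
merge 1/5 + 63/250 → 113/250
merge 127/500 + 147/500 → 137/250
merge 113/250 + 137/250 → 1
L = 113/250 + 137/250 + 1 = 2 bits/symbol.

2 bits/symbol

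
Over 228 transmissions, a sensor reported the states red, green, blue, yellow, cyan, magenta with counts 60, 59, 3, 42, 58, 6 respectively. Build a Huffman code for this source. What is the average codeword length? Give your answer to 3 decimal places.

Probabilities are the counts divided by 228.
Repeatedly combine the two least-probable nodes; the expected code length is the sum of the merged weights.
merge 1/76 + 1/38 → 3/76
merge 3/76 + 7/38 → 17/76
merge 17/76 + 29/114 → 109/228
merge 59/228 + 5/19 → 119/228
merge 109/228 + 119/228 → 1
L = 3/76 + 17/76 + 109/228 + 119/228 + 1 = 43/19 ≈ 2.263 bits/symbol.

2.263 bits/symbol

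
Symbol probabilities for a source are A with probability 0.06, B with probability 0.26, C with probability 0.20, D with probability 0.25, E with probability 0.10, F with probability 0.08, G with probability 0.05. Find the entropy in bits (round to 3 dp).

2.553 bits

H = −Σ pᵢ log₂ pᵢ.
−0.06·log₂(0.06) = 0.2435
−0.26·log₂(0.26) = 0.5053
−0.20·log₂(0.20) = 0.4644
−0.25·log₂(0.25) = 0.5000
−0.10·log₂(0.10) = 0.3322
−0.08·log₂(0.08) = 0.2915
−0.05·log₂(0.05) = 0.2161
Sum ≈ 2.5530 → 2.553 bits.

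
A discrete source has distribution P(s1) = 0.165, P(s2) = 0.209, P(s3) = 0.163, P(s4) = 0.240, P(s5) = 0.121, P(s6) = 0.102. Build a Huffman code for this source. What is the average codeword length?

Repeatedly combine the two least-probable nodes; the expected code length is the sum of the merged weights.
merge 51/500 + 121/1000 → 223/1000
merge 163/1000 + 33/200 → 41/125
merge 209/1000 + 223/1000 → 54/125
merge 6/25 + 41/125 → 71/125
merge 54/125 + 71/125 → 1
L = 223/1000 + 41/125 + 54/125 + 71/125 + 1 = 2551/1000 = 2.551 bits/symbol.

2.551 bits/symbol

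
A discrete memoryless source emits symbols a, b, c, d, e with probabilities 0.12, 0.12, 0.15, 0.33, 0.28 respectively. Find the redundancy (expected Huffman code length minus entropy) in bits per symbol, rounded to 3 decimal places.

0.053 bits

Entropy H = −Σ p log₂ p ≈ 2.1867 bits.
Huffman merges: 3/25+3/25→6/25; 3/20+6/25→39/100; 7/25+33/100→61/100; 39/100+61/100→1. L = 56/25 ≈ 2.2400.
L − H = 2.2400 − 2.1867 = 0.053 bits.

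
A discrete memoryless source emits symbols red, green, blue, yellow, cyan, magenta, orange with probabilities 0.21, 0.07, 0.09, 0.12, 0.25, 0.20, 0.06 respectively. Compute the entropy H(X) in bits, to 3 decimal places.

H = −Σ pᵢ log₂ pᵢ.
−0.21·log₂(0.21) = 0.4728
−0.07·log₂(0.07) = 0.2686
−0.09·log₂(0.09) = 0.3127
−0.12·log₂(0.12) = 0.3671
−0.25·log₂(0.25) = 0.5000
−0.20·log₂(0.20) = 0.4644
−0.06·log₂(0.06) = 0.2435
Sum ≈ 2.6290 → 2.629 bits.

2.629 bits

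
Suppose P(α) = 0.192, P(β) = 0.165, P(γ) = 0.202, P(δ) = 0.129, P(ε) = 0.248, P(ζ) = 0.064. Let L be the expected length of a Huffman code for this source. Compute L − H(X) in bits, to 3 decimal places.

0.064 bits

Entropy H = −Σ p log₂ p ≈ 2.4860 bits.
Huffman merges: 8/125+129/1000→193/1000; 33/200+24/125→357/1000; 193/1000+101/500→79/200; 31/125+357/1000→121/200; 79/200+121/200→1. L = 51/20 ≈ 2.5500.
L − H = 2.5500 − 2.4860 = 0.064 bits.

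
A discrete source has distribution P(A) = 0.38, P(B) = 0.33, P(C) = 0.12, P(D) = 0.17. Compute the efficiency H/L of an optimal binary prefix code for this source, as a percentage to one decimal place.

Entropy H = −Σ p log₂ p ≈ 1.8599 bits.
Huffman merges: 3/25+17/100→29/100; 29/100+33/100→31/50; 19/50+31/50→1. L = 191/100 ≈ 1.9100.
Efficiency = H/L = 1.8599/1.9100 = 97.4%.

97.4%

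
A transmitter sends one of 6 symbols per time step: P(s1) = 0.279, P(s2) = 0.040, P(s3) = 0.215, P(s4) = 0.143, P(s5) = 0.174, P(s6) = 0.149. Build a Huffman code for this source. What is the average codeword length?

Repeatedly combine the two least-probable nodes; the expected code length is the sum of the merged weights.
merge 1/25 + 143/1000 → 183/1000
merge 149/1000 + 87/500 → 323/1000
merge 183/1000 + 43/200 → 199/500
merge 279/1000 + 323/1000 → 301/500
merge 199/500 + 301/500 → 1
L = 183/1000 + 323/1000 + 199/500 + 301/500 + 1 = 1253/500 = 2.506 bits/symbol.

2.506 bits/symbol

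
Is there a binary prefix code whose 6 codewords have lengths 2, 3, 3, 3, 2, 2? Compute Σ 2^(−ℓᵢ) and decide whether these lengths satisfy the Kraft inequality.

1.125; no

With common denominator 2^3 = 8: Σ 2^(−ℓᵢ) = 2/8 + 1/8 + 1/8 + 1/8 + 2/8 + 2/8 = 9/8 = 1.125.
Kraft's inequality requires Σ ≤ 1; here Σ = 1.125 > 1, so no such prefix code exists.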